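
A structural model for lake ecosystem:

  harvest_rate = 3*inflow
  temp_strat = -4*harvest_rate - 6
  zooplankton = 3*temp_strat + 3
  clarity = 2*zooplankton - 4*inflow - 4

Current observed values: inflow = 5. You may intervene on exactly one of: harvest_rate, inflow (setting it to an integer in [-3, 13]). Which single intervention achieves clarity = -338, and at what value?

set inflow = 4

Intervening on harvest_rate: clarity = -24*harvest_rate - 54. Reaching -338 requires harvest_rate = 71/6, not an integer.
Intervening on inflow: with other inputs at their observed values, clarity = -76*inflow - 34. Solving for -338 gives inflow = 4, within [-3, 13].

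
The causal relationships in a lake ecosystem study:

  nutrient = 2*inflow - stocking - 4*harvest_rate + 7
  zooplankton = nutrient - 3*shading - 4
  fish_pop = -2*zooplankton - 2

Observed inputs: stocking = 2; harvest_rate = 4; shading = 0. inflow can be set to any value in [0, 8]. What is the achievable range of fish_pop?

-4 to 28

Substituting into the nutrient equation gives nutrient = 2*inflow - 11.
So zooplankton = 2*inflow - 15.
Substituting into the fish_pop equation gives fish_pop = -4*inflow + 28.
Linear in inflow, so extremes are at the endpoints: inflow = 0 gives fish_pop = 28; inflow = 8 gives fish_pop = -4.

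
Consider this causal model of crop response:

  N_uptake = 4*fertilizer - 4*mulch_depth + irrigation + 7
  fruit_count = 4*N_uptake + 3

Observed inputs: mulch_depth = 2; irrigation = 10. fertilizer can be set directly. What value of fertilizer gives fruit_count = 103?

Substituting into the N_uptake equation gives N_uptake = 4*fertilizer + 9.
Substituting into the fruit_count equation gives fruit_count = 16*fertilizer + 39.
Solve 16*fertilizer + 39 = 103: fertilizer = (103 - 39) / 16 = 4.

fertilizer = 4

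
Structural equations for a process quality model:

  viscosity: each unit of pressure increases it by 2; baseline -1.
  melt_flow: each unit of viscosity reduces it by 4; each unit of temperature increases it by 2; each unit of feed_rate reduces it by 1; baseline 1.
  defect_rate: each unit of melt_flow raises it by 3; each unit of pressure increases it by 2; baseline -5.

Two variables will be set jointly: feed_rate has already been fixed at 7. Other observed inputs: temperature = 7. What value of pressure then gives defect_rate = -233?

pressure = 12

With feed_rate held at 7:
Substituting into the melt_flow equation gives melt_flow = -8*pressure + 12.
Substituting into the defect_rate equation gives defect_rate = -22*pressure + 31.
Solve -22*pressure + 31 = -233: pressure = (-233 - 31) / -22 = 12.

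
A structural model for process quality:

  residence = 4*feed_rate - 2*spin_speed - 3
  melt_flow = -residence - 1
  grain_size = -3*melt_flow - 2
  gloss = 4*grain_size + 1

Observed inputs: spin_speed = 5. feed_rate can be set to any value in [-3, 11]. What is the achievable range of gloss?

Substituting into the residence equation gives residence = 4*feed_rate - 13.
Substituting into the melt_flow equation gives melt_flow = -4*feed_rate + 12.
So grain_size = 12*feed_rate - 38.
Substituting into the gloss equation gives gloss = 48*feed_rate - 151.
Linear in feed_rate, so extremes are at the endpoints: feed_rate = -3 gives gloss = -295; feed_rate = 11 gives gloss = 377.

-295 to 377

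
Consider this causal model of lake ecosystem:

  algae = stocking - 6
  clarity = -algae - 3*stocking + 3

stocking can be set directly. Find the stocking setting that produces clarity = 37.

stocking = -7

Substituting into the clarity equation gives clarity = -4*stocking + 9.
Solve -4*stocking + 9 = 37: stocking = (37 - 9) / -4 = -7.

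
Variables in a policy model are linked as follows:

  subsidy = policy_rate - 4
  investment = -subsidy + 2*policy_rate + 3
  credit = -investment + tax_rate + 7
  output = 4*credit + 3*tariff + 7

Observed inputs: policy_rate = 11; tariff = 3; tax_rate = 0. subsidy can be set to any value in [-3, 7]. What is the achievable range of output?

-68 to -28

Intervening on subsidy fixes its value directly, overriding its dependence on policy_rate.
Substituting into the investment equation gives investment = -subsidy + 25.
credit becomes subsidy - 18.
So output = 4*subsidy - 56.
Linear in subsidy, so extremes are at the endpoints: subsidy = -3 gives output = -68; subsidy = 7 gives output = -28.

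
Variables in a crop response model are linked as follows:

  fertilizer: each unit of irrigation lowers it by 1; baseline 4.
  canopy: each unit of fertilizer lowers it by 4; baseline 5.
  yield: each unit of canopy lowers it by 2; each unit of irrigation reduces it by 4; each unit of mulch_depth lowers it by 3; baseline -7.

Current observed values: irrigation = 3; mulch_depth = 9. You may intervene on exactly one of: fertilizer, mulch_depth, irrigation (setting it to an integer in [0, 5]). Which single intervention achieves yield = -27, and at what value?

Intervening on fertilizer: yield = 8*fertilizer - 56. Reaching -27 requires fertilizer = 29/8, not an integer.
Intervening on mulch_depth: with other inputs at their observed values, yield = -3*mulch_depth - 21. Solving for -27 gives mulch_depth = 2, within [0, 5].
Intervening on irrigation: yield = -12*irrigation - 12. Reaching -27 requires irrigation = 5/4, not an integer.

set mulch_depth = 2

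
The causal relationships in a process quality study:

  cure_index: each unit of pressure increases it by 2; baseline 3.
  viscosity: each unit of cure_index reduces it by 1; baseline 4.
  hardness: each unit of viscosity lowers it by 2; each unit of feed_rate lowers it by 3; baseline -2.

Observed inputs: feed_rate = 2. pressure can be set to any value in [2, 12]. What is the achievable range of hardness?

-2 to 38

Substituting into the viscosity equation gives viscosity = -2*pressure + 1.
This gives hardness = 4*pressure - 10.
Linear in pressure, so extremes are at the endpoints: pressure = 2 gives hardness = -2; pressure = 12 gives hardness = 38.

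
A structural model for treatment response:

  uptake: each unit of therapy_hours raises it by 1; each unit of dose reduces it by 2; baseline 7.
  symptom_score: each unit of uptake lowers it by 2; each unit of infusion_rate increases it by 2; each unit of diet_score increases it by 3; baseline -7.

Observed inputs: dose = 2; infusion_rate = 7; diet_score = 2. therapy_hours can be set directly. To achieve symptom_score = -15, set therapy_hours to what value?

therapy_hours = 11

Substituting into the uptake equation gives uptake = therapy_hours + 3.
This gives symptom_score = -2*therapy_hours + 7.
Solve -2*therapy_hours + 7 = -15: therapy_hours = (-15 - 7) / -2 = 11.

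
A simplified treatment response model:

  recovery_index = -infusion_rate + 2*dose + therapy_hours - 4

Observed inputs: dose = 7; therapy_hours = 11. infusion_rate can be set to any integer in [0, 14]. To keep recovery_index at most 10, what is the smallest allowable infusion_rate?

Substituting into the recovery_index equation gives recovery_index = -infusion_rate + 21.
Require -infusion_rate + 21 ≤ 10, so infusion_rate ≥ 11.
The smallest integer in [0, 14] satisfying this is 11.

infusion_rate = 11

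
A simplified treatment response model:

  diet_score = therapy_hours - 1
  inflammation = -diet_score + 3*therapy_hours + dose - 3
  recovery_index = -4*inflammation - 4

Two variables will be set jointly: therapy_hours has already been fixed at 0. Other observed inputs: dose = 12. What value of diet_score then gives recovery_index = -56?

With therapy_hours held at 0:
Intervening on diet_score fixes its value directly, overriding its dependence on therapy_hours.
Substituting into the inflammation equation gives inflammation = -diet_score + 9.
So recovery_index = 4*diet_score - 40.
Solve 4*diet_score - 40 = -56: diet_score = (-56 + 40) / 4 = -4.

diet_score = -4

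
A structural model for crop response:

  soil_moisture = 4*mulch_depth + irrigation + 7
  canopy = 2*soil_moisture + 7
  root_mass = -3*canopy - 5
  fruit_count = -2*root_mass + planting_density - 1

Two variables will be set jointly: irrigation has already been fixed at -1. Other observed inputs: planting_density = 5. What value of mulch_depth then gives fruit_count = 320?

mulch_depth = 4

With irrigation held at -1:
Substituting into the soil_moisture equation gives soil_moisture = 4*mulch_depth + 6.
Substituting into the canopy equation gives canopy = 8*mulch_depth + 19.
This gives root_mass = -24*mulch_depth - 62.
Substituting into the fruit_count equation gives fruit_count = 48*mulch_depth + 128.
Solve 48*mulch_depth + 128 = 320: mulch_depth = (320 - 128) / 48 = 4.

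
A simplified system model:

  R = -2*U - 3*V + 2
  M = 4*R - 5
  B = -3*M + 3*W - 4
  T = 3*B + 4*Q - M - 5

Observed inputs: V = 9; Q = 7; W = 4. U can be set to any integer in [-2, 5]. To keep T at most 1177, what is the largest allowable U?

Substituting into the R equation gives R = -2*U - 25.
Substituting into the M equation gives M = -8*U - 105.
This gives B = 24*U + 323.
This gives T = 80*U + 1097.
Require 80*U + 1097 ≤ 1177, so U ≤ 1.
The largest integer in [-2, 5] satisfying this is 1.

U = 1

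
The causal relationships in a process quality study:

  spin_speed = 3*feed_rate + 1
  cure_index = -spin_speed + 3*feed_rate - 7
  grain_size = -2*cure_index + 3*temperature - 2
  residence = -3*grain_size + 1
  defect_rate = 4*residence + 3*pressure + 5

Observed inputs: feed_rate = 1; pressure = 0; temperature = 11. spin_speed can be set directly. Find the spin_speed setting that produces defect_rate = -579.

Intervening on spin_speed fixes its value directly, overriding its dependence on feed_rate.
Substituting into the cure_index equation gives cure_index = -spin_speed - 4.
Substituting into the grain_size equation gives grain_size = 2*spin_speed + 39.
Substituting into the residence equation gives residence = -6*spin_speed - 116.
Substituting into the defect_rate equation gives defect_rate = -24*spin_speed - 459.
Solve -24*spin_speed - 459 = -579: spin_speed = (-579 + 459) / -24 = 5.

spin_speed = 5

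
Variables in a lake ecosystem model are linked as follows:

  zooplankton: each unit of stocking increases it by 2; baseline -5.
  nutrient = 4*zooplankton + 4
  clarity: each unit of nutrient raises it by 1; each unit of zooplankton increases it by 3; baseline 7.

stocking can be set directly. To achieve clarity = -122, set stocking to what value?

stocking = -7

Substituting into the nutrient equation gives nutrient = 8*stocking - 16.
So clarity = 14*stocking - 24.
Solve 14*stocking - 24 = -122: stocking = (-122 + 24) / 14 = -7.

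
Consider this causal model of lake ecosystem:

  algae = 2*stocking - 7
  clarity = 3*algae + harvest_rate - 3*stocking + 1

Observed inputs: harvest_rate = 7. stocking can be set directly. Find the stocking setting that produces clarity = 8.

stocking = 7

Substituting into the clarity equation gives clarity = 3*stocking - 13.
Solve 3*stocking - 13 = 8: stocking = (8 + 13) / 3 = 7.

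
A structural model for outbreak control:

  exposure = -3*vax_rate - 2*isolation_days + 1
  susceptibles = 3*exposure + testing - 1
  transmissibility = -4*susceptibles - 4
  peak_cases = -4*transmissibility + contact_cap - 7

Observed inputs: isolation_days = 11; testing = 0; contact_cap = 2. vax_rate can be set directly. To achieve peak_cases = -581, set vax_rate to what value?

vax_rate = -3

Substituting into the exposure equation gives exposure = -3*vax_rate - 21.
So susceptibles = -9*vax_rate - 64.
So transmissibility = 36*vax_rate + 252.
So peak_cases = -144*vax_rate - 1013.
Solve -144*vax_rate - 1013 = -581: vax_rate = (-581 + 1013) / -144 = -3.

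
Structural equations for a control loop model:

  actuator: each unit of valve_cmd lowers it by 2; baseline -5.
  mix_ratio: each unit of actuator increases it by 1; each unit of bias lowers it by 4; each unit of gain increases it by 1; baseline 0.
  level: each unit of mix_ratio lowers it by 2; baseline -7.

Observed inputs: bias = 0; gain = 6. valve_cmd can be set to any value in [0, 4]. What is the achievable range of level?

Substituting into the mix_ratio equation gives mix_ratio = -2*valve_cmd + 1.
Substituting into the level equation gives level = 4*valve_cmd - 9.
Linear in valve_cmd, so extremes are at the endpoints: valve_cmd = 0 gives level = -9; valve_cmd = 4 gives level = 7.

-9 to 7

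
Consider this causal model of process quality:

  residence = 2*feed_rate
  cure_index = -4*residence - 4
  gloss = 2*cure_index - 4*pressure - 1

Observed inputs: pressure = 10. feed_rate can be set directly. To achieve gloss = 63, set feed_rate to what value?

Substituting into the cure_index equation gives cure_index = -8*feed_rate - 4.
Substituting into the gloss equation gives gloss = -16*feed_rate - 49.
Solve -16*feed_rate - 49 = 63: feed_rate = (63 + 49) / -16 = -7.

feed_rate = -7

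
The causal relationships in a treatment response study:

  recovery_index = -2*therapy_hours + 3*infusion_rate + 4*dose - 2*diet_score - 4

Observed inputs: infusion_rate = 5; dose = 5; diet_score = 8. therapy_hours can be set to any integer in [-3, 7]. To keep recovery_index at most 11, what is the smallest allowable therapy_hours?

Substituting into the recovery_index equation gives recovery_index = -2*therapy_hours + 15.
Require -2*therapy_hours + 15 ≤ 11, so therapy_hours ≥ 2.
The smallest integer in [-3, 7] satisfying this is 2.

therapy_hours = 2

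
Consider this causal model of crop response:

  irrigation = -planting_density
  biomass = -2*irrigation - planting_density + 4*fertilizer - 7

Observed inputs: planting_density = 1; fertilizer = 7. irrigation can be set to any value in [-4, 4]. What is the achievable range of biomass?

12 to 28

Intervening on irrigation fixes its value directly, overriding its dependence on planting_density.
Substituting into the biomass equation gives biomass = -2*irrigation + 20.
Linear in irrigation, so extremes are at the endpoints: irrigation = -4 gives biomass = 28; irrigation = 4 gives biomass = 12.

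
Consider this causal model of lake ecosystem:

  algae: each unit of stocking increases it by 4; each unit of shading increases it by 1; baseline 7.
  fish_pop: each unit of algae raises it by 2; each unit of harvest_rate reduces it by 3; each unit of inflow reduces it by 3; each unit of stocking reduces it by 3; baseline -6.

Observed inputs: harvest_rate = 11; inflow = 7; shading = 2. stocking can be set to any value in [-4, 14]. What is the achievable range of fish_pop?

Substituting into the algae equation gives algae = 4*stocking + 9.
This gives fish_pop = 5*stocking - 42.
Linear in stocking, so extremes are at the endpoints: stocking = -4 gives fish_pop = -62; stocking = 14 gives fish_pop = 28.

-62 to 28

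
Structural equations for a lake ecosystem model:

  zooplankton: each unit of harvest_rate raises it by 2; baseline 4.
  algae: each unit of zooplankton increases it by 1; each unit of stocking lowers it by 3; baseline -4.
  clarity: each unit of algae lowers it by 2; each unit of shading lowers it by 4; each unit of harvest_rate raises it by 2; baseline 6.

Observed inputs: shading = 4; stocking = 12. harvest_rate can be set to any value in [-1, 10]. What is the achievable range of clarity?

Substituting into the algae equation gives algae = 2*harvest_rate - 36.
Substituting into the clarity equation gives clarity = -2*harvest_rate + 62.
Linear in harvest_rate, so extremes are at the endpoints: harvest_rate = -1 gives clarity = 64; harvest_rate = 10 gives clarity = 42.

42 to 64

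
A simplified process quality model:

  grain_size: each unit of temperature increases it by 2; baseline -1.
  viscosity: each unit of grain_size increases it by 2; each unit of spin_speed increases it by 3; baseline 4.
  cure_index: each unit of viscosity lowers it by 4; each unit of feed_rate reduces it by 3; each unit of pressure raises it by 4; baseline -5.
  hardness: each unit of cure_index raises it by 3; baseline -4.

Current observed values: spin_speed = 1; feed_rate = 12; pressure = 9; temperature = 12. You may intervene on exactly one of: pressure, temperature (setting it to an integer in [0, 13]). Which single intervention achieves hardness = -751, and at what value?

set pressure = 1

Intervening on pressure: with other inputs at their observed values, hardness = 12*pressure - 763. Solving for -751 gives pressure = 1, within [0, 13].
Intervening on temperature: hardness = -48*temperature - 79. Reaching -751 requires temperature = 14, outside [0, 13].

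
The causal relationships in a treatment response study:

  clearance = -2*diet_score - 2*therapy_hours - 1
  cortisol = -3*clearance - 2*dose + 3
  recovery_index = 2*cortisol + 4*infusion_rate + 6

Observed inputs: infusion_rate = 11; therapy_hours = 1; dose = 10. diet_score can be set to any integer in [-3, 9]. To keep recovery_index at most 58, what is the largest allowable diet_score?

diet_score = 2

Substituting into the clearance equation gives clearance = -2*diet_score - 3.
This gives cortisol = 6*diet_score - 8.
Substituting into the recovery_index equation gives recovery_index = 12*diet_score + 34.
Require 12*diet_score + 34 ≤ 58, so diet_score ≤ 2.
The largest integer in [-3, 9] satisfying this is 2.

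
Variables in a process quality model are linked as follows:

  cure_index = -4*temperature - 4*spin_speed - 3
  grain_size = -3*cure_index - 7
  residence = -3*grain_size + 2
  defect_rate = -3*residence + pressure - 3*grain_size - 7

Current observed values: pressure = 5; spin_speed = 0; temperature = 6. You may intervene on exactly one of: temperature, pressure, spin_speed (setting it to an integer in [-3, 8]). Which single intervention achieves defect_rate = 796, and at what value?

Intervening on temperature: defect_rate = 72*temperature + 4. Reaching 796 requires temperature = 11, outside [-3, 8].
Intervening on pressure: defect_rate = pressure + 431. Reaching 796 requires pressure = 365, outside [-3, 8].
Intervening on spin_speed: with other inputs at their observed values, defect_rate = 72*spin_speed + 436. Solving for 796 gives spin_speed = 5, within [-3, 8].

set spin_speed = 5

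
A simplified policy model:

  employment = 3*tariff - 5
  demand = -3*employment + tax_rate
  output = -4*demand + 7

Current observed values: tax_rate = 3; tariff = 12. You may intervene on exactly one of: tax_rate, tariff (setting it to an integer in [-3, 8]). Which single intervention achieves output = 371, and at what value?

set tax_rate = 2

Intervening on tax_rate: with other inputs at their observed values, output = -4*tax_rate + 379. Solving for 371 gives tax_rate = 2, within [-3, 8].
Intervening on tariff: output = 36*tariff - 65. Reaching 371 requires tariff = 109/9, not an integer.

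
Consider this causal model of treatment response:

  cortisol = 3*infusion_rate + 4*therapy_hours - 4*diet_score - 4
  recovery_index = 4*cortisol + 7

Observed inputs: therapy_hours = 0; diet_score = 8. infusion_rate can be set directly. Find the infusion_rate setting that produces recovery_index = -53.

Substituting into the cortisol equation gives cortisol = 3*infusion_rate - 36.
Substituting into the recovery_index equation gives recovery_index = 12*infusion_rate - 137.
Solve 12*infusion_rate - 137 = -53: infusion_rate = (-53 + 137) / 12 = 7.

infusion_rate = 7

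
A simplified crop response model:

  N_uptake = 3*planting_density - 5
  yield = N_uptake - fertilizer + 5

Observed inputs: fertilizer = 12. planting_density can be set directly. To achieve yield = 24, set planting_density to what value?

planting_density = 12

Substituting into the yield equation gives yield = 3*planting_density - 12.
Solve 3*planting_density - 12 = 24: planting_density = (24 + 12) / 3 = 12.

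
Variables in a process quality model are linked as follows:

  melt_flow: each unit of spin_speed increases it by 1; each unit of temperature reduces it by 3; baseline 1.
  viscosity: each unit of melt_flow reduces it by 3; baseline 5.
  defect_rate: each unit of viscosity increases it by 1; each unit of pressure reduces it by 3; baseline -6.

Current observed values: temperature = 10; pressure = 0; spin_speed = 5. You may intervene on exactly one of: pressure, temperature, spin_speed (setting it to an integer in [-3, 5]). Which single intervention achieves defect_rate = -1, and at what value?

Intervening on pressure: defect_rate = -3*pressure + 71. Reaching -1 requires pressure = 24, outside [-3, 5].
Intervening on temperature: with other inputs at their observed values, defect_rate = 9*temperature - 19. Solving for -1 gives temperature = 2, within [-3, 5].
Intervening on spin_speed: defect_rate = -3*spin_speed + 86. Reaching -1 requires spin_speed = 29, outside [-3, 5].

set temperature = 2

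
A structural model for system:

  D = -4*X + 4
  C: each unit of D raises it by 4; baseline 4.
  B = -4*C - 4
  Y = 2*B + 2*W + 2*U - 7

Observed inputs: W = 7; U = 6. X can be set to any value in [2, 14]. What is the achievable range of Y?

Substituting into the C equation gives C = -16*X + 20.
So B = 64*X - 84.
Substituting into the Y equation gives Y = 128*X - 149.
Linear in X, so extremes are at the endpoints: X = 2 gives Y = 107; X = 14 gives Y = 1643.

107 to 1643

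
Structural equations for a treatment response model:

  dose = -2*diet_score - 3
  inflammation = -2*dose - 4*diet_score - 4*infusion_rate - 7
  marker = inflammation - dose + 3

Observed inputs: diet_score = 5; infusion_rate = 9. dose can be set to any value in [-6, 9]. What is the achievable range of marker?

-87 to -42

Intervening on dose fixes its value directly, overriding its dependence on diet_score.
Substituting into the inflammation equation gives inflammation = -2*dose - 63.
So marker = -3*dose - 60.
Linear in dose, so extremes are at the endpoints: dose = -6 gives marker = -42; dose = 9 gives marker = -87.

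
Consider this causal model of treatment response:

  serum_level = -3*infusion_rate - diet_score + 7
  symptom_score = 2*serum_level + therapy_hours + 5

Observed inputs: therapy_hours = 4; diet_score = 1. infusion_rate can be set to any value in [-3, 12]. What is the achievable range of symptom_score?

-51 to 39

Substituting into the serum_level equation gives serum_level = -3*infusion_rate + 6.
symptom_score becomes -6*infusion_rate + 21.
Linear in infusion_rate, so extremes are at the endpoints: infusion_rate = -3 gives symptom_score = 39; infusion_rate = 12 gives symptom_score = -51.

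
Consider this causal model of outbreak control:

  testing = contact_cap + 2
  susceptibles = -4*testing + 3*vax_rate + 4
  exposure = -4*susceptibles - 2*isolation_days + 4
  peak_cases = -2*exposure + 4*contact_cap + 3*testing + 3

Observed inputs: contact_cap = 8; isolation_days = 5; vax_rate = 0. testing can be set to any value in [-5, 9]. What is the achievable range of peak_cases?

-182 to 224

Intervening on testing fixes its value directly, overriding its dependence on contact_cap.
Substituting into the susceptibles equation gives susceptibles = -4*testing + 4.
So exposure = 16*testing - 22.
Substituting into the peak_cases equation gives peak_cases = -29*testing + 79.
Linear in testing, so extremes are at the endpoints: testing = -5 gives peak_cases = 224; testing = 9 gives peak_cases = -182.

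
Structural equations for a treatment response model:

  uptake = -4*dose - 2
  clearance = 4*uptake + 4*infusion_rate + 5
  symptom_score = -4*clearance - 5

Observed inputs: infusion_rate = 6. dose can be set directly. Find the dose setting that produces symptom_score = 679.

dose = 12

Substituting into the clearance equation gives clearance = -16*dose + 21.
So symptom_score = 64*dose - 89.
Solve 64*dose - 89 = 679: dose = (679 + 89) / 64 = 12.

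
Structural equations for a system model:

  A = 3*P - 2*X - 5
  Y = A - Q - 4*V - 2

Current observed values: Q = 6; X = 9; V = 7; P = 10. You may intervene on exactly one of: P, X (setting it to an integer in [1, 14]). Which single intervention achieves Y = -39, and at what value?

set X = 14

Intervening on P: Y = 3*P - 59. Reaching -39 requires P = 20/3, not an integer.
Intervening on X: with other inputs at their observed values, Y = -2*X - 11. Solving for -39 gives X = 14, within [1, 14].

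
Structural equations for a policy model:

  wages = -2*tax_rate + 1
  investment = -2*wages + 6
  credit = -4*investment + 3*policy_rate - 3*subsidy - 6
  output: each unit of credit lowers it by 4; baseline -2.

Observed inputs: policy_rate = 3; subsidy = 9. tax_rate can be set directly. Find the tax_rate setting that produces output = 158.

Substituting into the investment equation gives investment = 4*tax_rate + 4.
This gives credit = -16*tax_rate - 40.
This gives output = 64*tax_rate + 158.
Solve 64*tax_rate + 158 = 158: tax_rate = (158 - 158) / 64 = 0.

tax_rate = 0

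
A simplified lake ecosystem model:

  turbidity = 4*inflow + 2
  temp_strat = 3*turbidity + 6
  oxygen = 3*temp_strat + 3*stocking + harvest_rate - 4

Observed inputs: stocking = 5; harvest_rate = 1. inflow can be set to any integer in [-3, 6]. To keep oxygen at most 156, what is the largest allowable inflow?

inflow = 3

Substituting into the temp_strat equation gives temp_strat = 12*inflow + 12.
oxygen becomes 36*inflow + 48.
Require 36*inflow + 48 ≤ 156, so inflow ≤ 3.
The largest integer in [-3, 6] satisfying this is 3.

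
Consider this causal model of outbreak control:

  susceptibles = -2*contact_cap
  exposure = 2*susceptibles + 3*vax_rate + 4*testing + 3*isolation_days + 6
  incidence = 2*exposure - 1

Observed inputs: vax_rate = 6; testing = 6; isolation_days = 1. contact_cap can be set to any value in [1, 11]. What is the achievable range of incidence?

13 to 93

Substituting into the exposure equation gives exposure = -4*contact_cap + 51.
Substituting into the incidence equation gives incidence = -8*contact_cap + 101.
Linear in contact_cap, so extremes are at the endpoints: contact_cap = 1 gives incidence = 93; contact_cap = 11 gives incidence = 13.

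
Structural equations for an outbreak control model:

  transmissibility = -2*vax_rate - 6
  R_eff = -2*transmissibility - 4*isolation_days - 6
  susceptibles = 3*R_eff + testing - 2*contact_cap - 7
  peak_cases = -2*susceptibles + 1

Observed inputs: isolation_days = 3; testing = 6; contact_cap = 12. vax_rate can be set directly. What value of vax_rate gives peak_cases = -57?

vax_rate = 6

Substituting into the R_eff equation gives R_eff = 4*vax_rate - 6.
susceptibles becomes 12*vax_rate - 43.
This gives peak_cases = -24*vax_rate + 87.
Solve -24*vax_rate + 87 = -57: vax_rate = (-57 - 87) / -24 = 6.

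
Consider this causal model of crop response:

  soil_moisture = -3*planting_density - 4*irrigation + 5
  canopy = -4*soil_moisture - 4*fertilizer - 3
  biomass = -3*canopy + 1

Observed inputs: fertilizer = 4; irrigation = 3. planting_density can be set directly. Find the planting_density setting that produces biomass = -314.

planting_density = 8

Substituting into the soil_moisture equation gives soil_moisture = -3*planting_density - 7.
So canopy = 12*planting_density + 9.
biomass becomes -36*planting_density - 26.
Solve -36*planting_density - 26 = -314: planting_density = (-314 + 26) / -36 = 8.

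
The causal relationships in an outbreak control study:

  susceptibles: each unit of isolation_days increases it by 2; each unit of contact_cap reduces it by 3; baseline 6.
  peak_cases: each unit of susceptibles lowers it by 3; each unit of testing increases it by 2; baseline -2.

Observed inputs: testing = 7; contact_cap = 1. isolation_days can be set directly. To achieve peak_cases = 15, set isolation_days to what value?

Substituting into the susceptibles equation gives susceptibles = 2*isolation_days + 3.
This gives peak_cases = -6*isolation_days + 3.
Solve -6*isolation_days + 3 = 15: isolation_days = (15 - 3) / -6 = -2.

isolation_days = -2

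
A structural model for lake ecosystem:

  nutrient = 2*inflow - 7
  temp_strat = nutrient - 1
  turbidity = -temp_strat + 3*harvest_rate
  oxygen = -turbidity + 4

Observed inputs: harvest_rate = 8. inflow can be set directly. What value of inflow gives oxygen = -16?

Substituting into the temp_strat equation gives temp_strat = 2*inflow - 8.
Substituting into the turbidity equation gives turbidity = -2*inflow + 32.
This gives oxygen = 2*inflow - 28.
Solve 2*inflow - 28 = -16: inflow = (-16 + 28) / 2 = 6.

inflow = 6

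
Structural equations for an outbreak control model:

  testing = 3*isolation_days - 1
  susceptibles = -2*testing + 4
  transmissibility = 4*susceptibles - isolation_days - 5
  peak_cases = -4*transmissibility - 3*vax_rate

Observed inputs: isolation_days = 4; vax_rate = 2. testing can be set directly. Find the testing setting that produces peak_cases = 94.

Intervening on testing fixes its value directly, overriding its dependence on isolation_days.
Substituting into the transmissibility equation gives transmissibility = -8*testing + 7.
Substituting into the peak_cases equation gives peak_cases = 32*testing - 34.
Solve 32*testing - 34 = 94: testing = (94 + 34) / 32 = 4.

testing = 4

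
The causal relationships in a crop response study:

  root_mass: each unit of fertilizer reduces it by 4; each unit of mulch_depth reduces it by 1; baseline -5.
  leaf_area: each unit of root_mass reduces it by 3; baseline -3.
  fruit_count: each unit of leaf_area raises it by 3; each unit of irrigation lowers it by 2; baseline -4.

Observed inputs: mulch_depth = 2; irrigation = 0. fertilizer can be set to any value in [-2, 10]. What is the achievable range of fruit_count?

Substituting into the root_mass equation gives root_mass = -4*fertilizer - 7.
Substituting into the leaf_area equation gives leaf_area = 12*fertilizer + 18.
fruit_count becomes 36*fertilizer + 50.
Linear in fertilizer, so extremes are at the endpoints: fertilizer = -2 gives fruit_count = -22; fertilizer = 10 gives fruit_count = 410.

-22 to 410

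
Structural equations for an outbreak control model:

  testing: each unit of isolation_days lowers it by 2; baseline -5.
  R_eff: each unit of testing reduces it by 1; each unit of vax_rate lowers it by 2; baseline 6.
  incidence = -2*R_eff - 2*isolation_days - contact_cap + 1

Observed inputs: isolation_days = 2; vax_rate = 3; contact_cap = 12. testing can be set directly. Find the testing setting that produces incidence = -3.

testing = 6

Intervening on testing fixes its value directly, overriding its dependence on isolation_days.
Substituting into the R_eff equation gives R_eff = -testing.
Substituting into the incidence equation gives incidence = 2*testing - 15.
Solve 2*testing - 15 = -3: testing = (-3 + 15) / 2 = 6.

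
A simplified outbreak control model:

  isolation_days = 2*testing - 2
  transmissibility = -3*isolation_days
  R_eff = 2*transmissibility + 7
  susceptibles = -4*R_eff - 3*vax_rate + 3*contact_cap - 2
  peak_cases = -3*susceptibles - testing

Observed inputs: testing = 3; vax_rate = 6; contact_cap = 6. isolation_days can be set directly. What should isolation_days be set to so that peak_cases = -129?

Intervening on isolation_days fixes its value directly, overriding its dependence on testing.
Substituting into the R_eff equation gives R_eff = -6*isolation_days + 7.
Substituting into the susceptibles equation gives susceptibles = 24*isolation_days - 30.
So peak_cases = -72*isolation_days + 87.
Solve -72*isolation_days + 87 = -129: isolation_days = (-129 - 87) / -72 = 3.

isolation_days = 3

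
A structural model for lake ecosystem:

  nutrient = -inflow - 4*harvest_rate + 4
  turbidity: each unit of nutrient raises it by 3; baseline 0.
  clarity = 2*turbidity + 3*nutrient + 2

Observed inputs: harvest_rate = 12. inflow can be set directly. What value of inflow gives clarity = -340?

inflow = -6

Substituting into the nutrient equation gives nutrient = -inflow - 44.
Substituting into the turbidity equation gives turbidity = -3*inflow - 132.
clarity becomes -9*inflow - 394.
Solve -9*inflow - 394 = -340: inflow = (-340 + 394) / -9 = -6.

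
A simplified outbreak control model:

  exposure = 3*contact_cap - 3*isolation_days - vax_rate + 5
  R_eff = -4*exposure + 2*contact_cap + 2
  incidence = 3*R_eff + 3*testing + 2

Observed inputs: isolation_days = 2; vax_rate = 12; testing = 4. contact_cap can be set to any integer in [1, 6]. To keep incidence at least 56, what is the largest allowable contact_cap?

contact_cap = 4

Substituting into the exposure equation gives exposure = 3*contact_cap - 13.
Substituting into the R_eff equation gives R_eff = -10*contact_cap + 54.
Substituting into the incidence equation gives incidence = -30*contact_cap + 176.
Require -30*contact_cap + 176 ≥ 56, so contact_cap ≤ 4.
The largest integer in [1, 6] satisfying this is 4.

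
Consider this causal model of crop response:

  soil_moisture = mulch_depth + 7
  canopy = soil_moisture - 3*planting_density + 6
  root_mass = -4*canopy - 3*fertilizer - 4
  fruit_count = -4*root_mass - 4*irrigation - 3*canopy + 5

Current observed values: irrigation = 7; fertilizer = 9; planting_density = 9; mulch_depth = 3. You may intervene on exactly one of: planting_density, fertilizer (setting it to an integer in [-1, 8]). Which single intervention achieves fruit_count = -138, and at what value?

Intervening on planting_density: fruit_count = -39*planting_density + 309. Reaching -138 requires planting_density = 149/13, not an integer.
Intervening on fertilizer: with other inputs at their observed values, fruit_count = 12*fertilizer - 150. Solving for -138 gives fertilizer = 1, within [-1, 8].

set fertilizer = 1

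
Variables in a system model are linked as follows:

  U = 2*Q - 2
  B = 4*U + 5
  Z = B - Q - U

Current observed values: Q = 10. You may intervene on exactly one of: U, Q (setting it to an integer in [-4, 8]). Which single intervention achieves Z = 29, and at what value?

Intervening on U: Z = 3*U - 5. Reaching 29 requires U = 34/3, not an integer.
Intervening on Q: with other inputs at their observed values, Z = 5*Q - 1. Solving for 29 gives Q = 6, within [-4, 8].

set Q = 6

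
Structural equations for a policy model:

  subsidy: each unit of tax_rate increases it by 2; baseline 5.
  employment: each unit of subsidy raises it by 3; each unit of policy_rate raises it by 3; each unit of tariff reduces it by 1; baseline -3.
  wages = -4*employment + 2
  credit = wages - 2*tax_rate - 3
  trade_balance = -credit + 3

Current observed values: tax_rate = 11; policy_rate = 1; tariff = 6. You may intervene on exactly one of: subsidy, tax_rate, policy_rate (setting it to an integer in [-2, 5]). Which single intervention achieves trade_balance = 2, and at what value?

Intervening on subsidy: with other inputs at their observed values, trade_balance = 12*subsidy + 2. Solving for 2 gives subsidy = 0, within [-2, 5].
Intervening on tax_rate: trade_balance = 26*tax_rate + 40. Reaching 2 requires tax_rate = -19/13, not an integer.
Intervening on policy_rate: trade_balance = 12*policy_rate + 314. Reaching 2 requires policy_rate = -26, outside [-2, 5].

set subsidy = 0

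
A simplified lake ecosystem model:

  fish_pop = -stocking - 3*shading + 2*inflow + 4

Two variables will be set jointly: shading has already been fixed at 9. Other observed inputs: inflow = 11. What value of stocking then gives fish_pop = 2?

With shading held at 9:
Substituting into the fish_pop equation gives fish_pop = -stocking - 1.
Solve -stocking - 1 = 2: stocking = (2 + 1) / -1 = -3.

stocking = -3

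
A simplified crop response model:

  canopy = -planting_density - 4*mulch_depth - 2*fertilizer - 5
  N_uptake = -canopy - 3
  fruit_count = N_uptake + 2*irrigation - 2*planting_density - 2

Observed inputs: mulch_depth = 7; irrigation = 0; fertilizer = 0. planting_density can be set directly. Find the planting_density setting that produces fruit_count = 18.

Substituting into the canopy equation gives canopy = -planting_density - 33.
This gives N_uptake = planting_density + 30.
Substituting into the fruit_count equation gives fruit_count = -planting_density + 28.
Solve -planting_density + 28 = 18: planting_density = (18 - 28) / -1 = 10.

planting_density = 10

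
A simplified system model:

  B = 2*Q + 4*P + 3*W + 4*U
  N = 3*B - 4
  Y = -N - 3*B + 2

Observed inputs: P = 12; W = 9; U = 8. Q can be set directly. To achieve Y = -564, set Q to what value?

Substituting into the B equation gives B = 2*Q + 107.
So N = 6*Q + 317.
Substituting into the Y equation gives Y = -12*Q - 636.
Solve -12*Q - 636 = -564: Q = (-564 + 636) / -12 = -6.

Q = -6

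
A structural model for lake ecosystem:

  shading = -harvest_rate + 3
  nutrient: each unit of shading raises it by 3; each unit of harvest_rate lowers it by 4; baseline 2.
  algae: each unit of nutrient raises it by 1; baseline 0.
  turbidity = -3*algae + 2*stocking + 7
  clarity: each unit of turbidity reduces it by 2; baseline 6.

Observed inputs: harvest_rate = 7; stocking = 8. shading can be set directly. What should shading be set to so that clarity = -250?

shading = -3

Intervening on shading fixes its value directly, overriding its dependence on harvest_rate.
Substituting into the nutrient equation gives nutrient = 3*shading - 26.
algae becomes 3*shading - 26.
This gives turbidity = -9*shading + 101.
Substituting into the clarity equation gives clarity = 18*shading - 196.
Solve 18*shading - 196 = -250: shading = (-250 + 196) / 18 = -3.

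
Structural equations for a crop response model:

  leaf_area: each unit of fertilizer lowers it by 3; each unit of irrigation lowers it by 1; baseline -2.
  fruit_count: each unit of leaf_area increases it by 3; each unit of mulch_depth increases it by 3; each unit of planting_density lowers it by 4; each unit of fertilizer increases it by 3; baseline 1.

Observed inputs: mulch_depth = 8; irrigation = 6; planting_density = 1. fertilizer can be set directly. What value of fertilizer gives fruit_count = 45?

Substituting into the leaf_area equation gives leaf_area = -3*fertilizer - 8.
This gives fruit_count = -6*fertilizer - 3.
Solve -6*fertilizer - 3 = 45: fertilizer = (45 + 3) / -6 = -8.

fertilizer = -8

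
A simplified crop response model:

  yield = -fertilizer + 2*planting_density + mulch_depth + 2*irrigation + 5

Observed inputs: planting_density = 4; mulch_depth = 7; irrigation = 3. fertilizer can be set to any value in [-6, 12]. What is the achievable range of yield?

Substituting into the yield equation gives yield = -fertilizer + 26.
Linear in fertilizer, so extremes are at the endpoints: fertilizer = -6 gives yield = 32; fertilizer = 12 gives yield = 14.

14 to 32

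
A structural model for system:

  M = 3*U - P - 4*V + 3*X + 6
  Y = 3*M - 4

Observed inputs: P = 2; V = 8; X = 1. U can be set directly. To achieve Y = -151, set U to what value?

Substituting into the M equation gives M = 3*U - 25.
Y becomes 9*U - 79.
Solve 9*U - 79 = -151: U = (-151 + 79) / 9 = -8.

U = -8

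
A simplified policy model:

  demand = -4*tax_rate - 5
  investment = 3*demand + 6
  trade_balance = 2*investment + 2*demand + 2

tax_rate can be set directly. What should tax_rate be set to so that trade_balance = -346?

Substituting into the investment equation gives investment = -12*tax_rate - 9.
trade_balance becomes -32*tax_rate - 26.
Solve -32*tax_rate - 26 = -346: tax_rate = (-346 + 26) / -32 = 10.

tax_rate = 10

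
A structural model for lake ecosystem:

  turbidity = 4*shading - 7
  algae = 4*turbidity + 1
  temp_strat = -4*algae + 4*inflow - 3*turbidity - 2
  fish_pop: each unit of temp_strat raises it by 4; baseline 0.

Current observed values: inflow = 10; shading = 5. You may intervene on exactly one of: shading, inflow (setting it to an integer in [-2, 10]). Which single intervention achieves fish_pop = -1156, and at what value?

set shading = 6

Intervening on shading: with other inputs at their observed values, fish_pop = -304*shading + 668. Solving for -1156 gives shading = 6, within [-2, 10].
Intervening on inflow: fish_pop = 16*inflow - 1012. Reaching -1156 requires inflow = -9, outside [-2, 10].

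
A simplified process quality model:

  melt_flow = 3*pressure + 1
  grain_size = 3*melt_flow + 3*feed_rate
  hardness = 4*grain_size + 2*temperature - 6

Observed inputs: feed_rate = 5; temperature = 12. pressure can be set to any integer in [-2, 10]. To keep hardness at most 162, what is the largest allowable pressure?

Substituting into the grain_size equation gives grain_size = 9*pressure + 18.
Substituting into the hardness equation gives hardness = 36*pressure + 90.
Require 36*pressure + 90 ≤ 162, so pressure ≤ 2.
The largest integer in [-2, 10] satisfying this is 2.

pressure = 2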